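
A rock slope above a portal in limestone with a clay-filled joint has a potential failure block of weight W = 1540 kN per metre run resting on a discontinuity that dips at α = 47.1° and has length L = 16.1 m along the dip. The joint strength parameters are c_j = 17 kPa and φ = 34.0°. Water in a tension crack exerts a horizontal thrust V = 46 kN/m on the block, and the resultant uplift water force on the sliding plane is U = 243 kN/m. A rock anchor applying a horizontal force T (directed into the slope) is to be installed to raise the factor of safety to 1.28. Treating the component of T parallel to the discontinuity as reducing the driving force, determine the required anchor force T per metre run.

T = 505 kN/m

Resolving forces along and normal to the sliding plane, with the horizontal anchor force T adding T·sinα to the effective normal force and T·cosα acting up the plane against the driving force:
FS = [c_jL + (W cosα − U − V sinα + T sinα) tanφ] / [W sinα + V cosα − T cosα]
Without the anchor: N' = 771.6 kN/m, driving T_d = 1159.4 kN/m, resisting R = 17·16.1 + 771.6·tan34.0° = 794.2 kN/m, FS = 0.68.
Setting FS = 1.28 and solving for T:
1.28·(1159.4 − T cos47.1°) = 794.2 + T sin47.1°·tan34.0°
T·(sin47.1°·tan34.0° + 1.28·cos47.1°) = 1.28·1159.4 − 794.2
T·(0.7325·0.6745 + 1.28·0.6807) = 1484.1 − 794.2 = 689.9
T·1.3654 = 689.9
T = 505.3 kN/m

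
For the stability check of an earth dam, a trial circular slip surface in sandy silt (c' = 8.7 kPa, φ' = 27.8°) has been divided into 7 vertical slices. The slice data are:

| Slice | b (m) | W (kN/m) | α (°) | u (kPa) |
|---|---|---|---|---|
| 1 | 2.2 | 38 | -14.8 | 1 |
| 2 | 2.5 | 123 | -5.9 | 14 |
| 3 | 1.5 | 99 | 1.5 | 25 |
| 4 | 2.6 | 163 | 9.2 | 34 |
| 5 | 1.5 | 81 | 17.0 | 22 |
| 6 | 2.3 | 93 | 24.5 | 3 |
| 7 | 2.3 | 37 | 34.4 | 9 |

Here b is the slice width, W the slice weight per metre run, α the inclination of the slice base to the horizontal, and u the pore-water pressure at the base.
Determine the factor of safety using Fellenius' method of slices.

FS = 3.78

Ordinary method of slices: FS = Σ[c'·Δl_i + (W_i cosα_i − u_i·Δl_i)·tanφ'] / Σ W_i sinα_i, with Δl_i = b_i / cosα_i.
Slice 1: Δl = 2.2/cos(-14.8°) = 2.275 m; N'_1 = 38·cos(-14.8°) − 1·2.275 = 34.5; c'Δl = 19.80; W sinα = -9.7
Slice 2: Δl = 2.5/cos(-5.9°) = 2.513 m; N'_2 = 123·cos(-5.9°) − 14·2.513 = 87.2; c'Δl = 21.87; W sinα = -12.6
Slice 3: Δl = 1.5/cos1.5° = 1.501 m; N'_3 = 99·cos1.5° − 25·1.501 = 61.5; c'Δl = 13.05; W sinα = 2.6
Slice 4: Δl = 2.6/cos9.2° = 2.634 m; N'_4 = 163·cos9.2° − 34·2.634 = 71.4; c'Δl = 22.91; W sinα = 26.1
Slice 5: Δl = 1.5/cos17.0° = 1.569 m; N'_5 = 81·cos17.0° − 22·1.569 = 43.0; c'Δl = 13.65; W sinα = 23.7
Slice 6: Δl = 2.3/cos24.5° = 2.528 m; N'_6 = 93·cos24.5° − 3·2.528 = 77.0; c'Δl = 21.99; W sinα = 38.6
Slice 7: Δl = 2.3/cos34.4° = 2.787 m; N'_7 = 37·cos34.4° − 9·2.787 = 5.4; c'Δl = 24.25; W sinα = 20.9
Σc'Δl = 137.5 kN/m; ΣN' = 379.9 kN/m; ΣW sinα = 89.5 kN/m
Resisting = 137.5 + 379.9·tan27.8° = 137.5 + 200.3 = 337.8 kN/m
FS = 337.8 / 89.5 = 3.776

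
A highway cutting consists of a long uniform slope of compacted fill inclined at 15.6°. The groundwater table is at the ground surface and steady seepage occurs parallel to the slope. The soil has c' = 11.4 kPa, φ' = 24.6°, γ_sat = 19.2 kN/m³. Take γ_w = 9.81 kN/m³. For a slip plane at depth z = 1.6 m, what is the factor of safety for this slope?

With seepage parallel to the slope and the water table at the surface, the effective normal stress on the slip plane uses the buoyant unit weight γ' = γ_sat − γ_w while the driving shear stress uses γ_sat:
FS = [c' + γ' z cos²β tanφ'] / [γ_sat z sinβ cosβ]
γ' = 19.2 − 9.81 = 9.39 kN/m³
Numerator = 11.4 + 9.39·1.6·cos²15.6°·tan24.6° = 11.4 + 9.39·1.6·0.9277·0.4578 = 17.781 kPa
Denominator = 19.2·1.6·sin15.6°·cos15.6° = 19.2·1.6·0.2689·0.9632 = 7.957 kPa
FS = 17.781 / 7.957 = 2.235

FS = 2.23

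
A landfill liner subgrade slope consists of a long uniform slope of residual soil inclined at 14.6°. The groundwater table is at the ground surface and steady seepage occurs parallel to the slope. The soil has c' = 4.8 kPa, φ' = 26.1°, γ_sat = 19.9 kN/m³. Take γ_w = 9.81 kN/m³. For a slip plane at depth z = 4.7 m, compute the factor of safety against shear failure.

FS = 1.16

With seepage parallel to the slope and the water table at the surface, the effective normal stress on the slip plane uses the buoyant unit weight γ' = γ_sat − γ_w while the driving shear stress uses γ_sat:
FS = [c' + γ' z cos²β tanφ'] / [γ_sat z sinβ cosβ]
γ' = 19.9 − 9.81 = 10.09 kN/m³
Numerator = 4.8 + 10.09·4.7·cos²14.6°·tan26.1° = 4.8 + 10.09·4.7·0.9365·0.4899 = 26.556 kPa
Denominator = 19.9·4.7·sin14.6°·cos14.6° = 19.9·4.7·0.2521·0.9677 = 22.815 kPa
FS = 26.556 / 22.815 = 1.164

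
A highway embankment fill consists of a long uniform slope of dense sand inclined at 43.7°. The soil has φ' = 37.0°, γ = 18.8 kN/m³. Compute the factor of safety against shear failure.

FS = 0.79

For a dry cohesionless infinite slope the factor of safety is FS = tanφ' / tanβ.
FS = tan37.0° / tan43.7° = 0.7536 / 0.9556 = 0.789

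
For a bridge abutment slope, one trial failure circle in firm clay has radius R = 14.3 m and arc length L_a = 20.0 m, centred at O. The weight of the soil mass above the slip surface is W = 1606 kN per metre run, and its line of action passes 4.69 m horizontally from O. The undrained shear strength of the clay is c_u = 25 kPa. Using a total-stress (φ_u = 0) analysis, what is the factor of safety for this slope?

Taking moments about the centre O, the resisting moment is provided by the undrained shear strength acting along the arc:
M_R = c_u·L_a·R = 25·20.00·14.3 = 7150.0 kN·m/m
M_D = W·d = 1606·4.69 = 7532.1 kN·m/m
FS = M_R / M_D = 7150.0 / 7532.1 = 0.949

FS = 0.95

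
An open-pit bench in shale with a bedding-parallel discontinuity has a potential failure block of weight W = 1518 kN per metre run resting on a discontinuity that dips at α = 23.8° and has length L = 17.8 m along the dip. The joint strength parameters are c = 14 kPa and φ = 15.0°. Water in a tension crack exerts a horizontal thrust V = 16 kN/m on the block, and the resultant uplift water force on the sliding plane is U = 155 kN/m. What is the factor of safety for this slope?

FS = 0.92

Resolving the block weight along and normal to the plane and applying the Mohr–Coulomb strength on the joint:
N' = W cosα − U − V sinα = 1518·cos23.8° − 155 − 16·sin23.8° = 1227.5 kN/m
Driving force T = W sinα + V cosα = 1518·sin23.8° + 16·cos23.8° = 627.2 kN/m
Resisting force R = c·L + N'·tanφ = 14·17.8 + 1227.5·tan15.0° = 249.2 + 328.9 = 578.1 kN/m
FS = R / T = 578.1 / 627.2 = 0.922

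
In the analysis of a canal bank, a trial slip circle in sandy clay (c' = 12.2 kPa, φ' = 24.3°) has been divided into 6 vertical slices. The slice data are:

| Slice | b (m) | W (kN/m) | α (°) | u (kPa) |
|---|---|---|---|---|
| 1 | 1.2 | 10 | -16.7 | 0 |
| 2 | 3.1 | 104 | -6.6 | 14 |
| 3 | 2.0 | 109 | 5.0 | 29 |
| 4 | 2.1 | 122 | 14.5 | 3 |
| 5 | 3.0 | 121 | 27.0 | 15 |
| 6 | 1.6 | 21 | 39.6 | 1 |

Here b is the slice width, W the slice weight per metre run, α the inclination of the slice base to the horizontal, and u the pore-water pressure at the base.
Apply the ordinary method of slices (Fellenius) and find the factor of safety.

Ordinary method of slices: FS = Σ[c'·Δl_i + (W_i cosα_i − u_i·Δl_i)·tanφ'] / Σ W_i sinα_i, with Δl_i = b_i / cosα_i.
Slice 1: Δl = 1.2/cos(-16.7°) = 1.253 m; N'_1 = 10·cos(-16.7°) − 0·1.253 = 9.6; c'Δl = 15.28; W sinα = -2.9
Slice 2: Δl = 3.1/cos(-6.6°) = 3.121 m; N'_2 = 104·cos(-6.6°) − 14·3.121 = 59.6; c'Δl = 38.07; W sinα = -12.0
Slice 3: Δl = 2.0/cos5.0° = 2.008 m; N'_3 = 109·cos5.0° − 29·2.008 = 50.4; c'Δl = 24.49; W sinα = 9.5
Slice 4: Δl = 2.1/cos14.5° = 2.169 m; N'_4 = 122·cos14.5° − 3·2.169 = 111.6; c'Δl = 26.46; W sinα = 30.5
Slice 5: Δl = 3.0/cos27.0° = 3.367 m; N'_5 = 121·cos27.0° − 15·3.367 = 57.3; c'Δl = 41.08; W sinα = 54.9
Slice 6: Δl = 1.6/cos39.6° = 2.077 m; N'_6 = 21·cos39.6° − 1·2.077 = 14.1; c'Δl = 25.33; W sinα = 13.4
Σc'Δl = 170.7 kN/m; ΣN' = 302.6 kN/m; ΣW sinα = 93.5 kN/m
Resisting = 170.7 + 302.6·tan24.3° = 170.7 + 136.6 = 307.3 kN/m
FS = 307.3 / 93.5 = 3.286

FS = 3.29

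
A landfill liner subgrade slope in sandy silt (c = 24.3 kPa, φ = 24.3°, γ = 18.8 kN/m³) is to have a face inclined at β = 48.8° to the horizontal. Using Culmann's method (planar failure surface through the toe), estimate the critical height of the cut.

H_c = 39.38 m

Culmann's analysis gives the critical failure plane at α_cr = (β + φ)/2 = (48.8 + 24.3)/2 = 36.5°, and the critical height
H_c = (4c/γ) · sinβ cosφ / [1 − cos(β − φ)]
    = (4·24.3/18.8) · sin48.8°·cos24.3° / [1 − cos(24.5°)]
    = 5.170 · 0.7524·0.9114 / [1 − 0.9100]
    = 5.170 · 0.6858 / 0.0900
    = 39.38 m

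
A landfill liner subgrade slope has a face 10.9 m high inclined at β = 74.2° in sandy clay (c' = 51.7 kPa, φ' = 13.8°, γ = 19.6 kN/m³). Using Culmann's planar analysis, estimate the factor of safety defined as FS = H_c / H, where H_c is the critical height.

H_c = (4c'/γ) · sinβ cosφ' / [1 − cos(β − φ')]
    = (4·51.7/19.6) · sin74.2°·cos13.8° / [1 − cos60.4°]
    = 10.551 · 0.9344 / 0.5061 = 19.48 m
FS = H_c / H = 19.48 / 10.9 = 1.787

FS = 1.79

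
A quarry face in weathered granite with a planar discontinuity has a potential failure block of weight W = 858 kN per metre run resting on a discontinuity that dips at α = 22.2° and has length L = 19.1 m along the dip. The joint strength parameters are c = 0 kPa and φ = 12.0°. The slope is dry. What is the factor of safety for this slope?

Resolving the block weight along and normal to the plane and applying the Mohr–Coulomb strength on the joint:
N' = W cosα = 858·cos22.2° = 794.4 kN/m
Driving force T = W sinα = 858·sin22.2° = 324.2 kN/m
Resisting force R = c·L + N'·tanφ = 0·19.1 + 794.4·tan12.0° = 0.0 + 168.9 = 168.9 kN/m
FS = R / T = 168.9 / 324.2 = 0.521

FS = 0.52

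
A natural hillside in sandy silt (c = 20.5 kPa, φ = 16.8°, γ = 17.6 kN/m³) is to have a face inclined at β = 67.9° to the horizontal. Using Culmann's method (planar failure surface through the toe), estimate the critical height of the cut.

H_c = 11.11 m

Culmann's analysis gives the critical failure plane at α_cr = (β + φ)/2 = (67.9 + 16.8)/2 = 42.4°, and the critical height
H_c = (4c/γ) · sinβ cosφ / [1 − cos(β − φ)]
    = (4·20.5/17.6) · sin67.9°·cos16.8° / [1 − cos(51.1°)]
    = 4.659 · 0.9265·0.9573 / [1 − 0.6280]
    = 4.659 · 0.8870 / 0.3720
    = 11.11 m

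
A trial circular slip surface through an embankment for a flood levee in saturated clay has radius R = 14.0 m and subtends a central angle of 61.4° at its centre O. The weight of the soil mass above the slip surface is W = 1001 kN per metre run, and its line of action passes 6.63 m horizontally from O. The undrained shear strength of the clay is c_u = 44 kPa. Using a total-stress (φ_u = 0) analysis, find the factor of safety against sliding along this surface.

FS = 1.39

Taking moments about the centre O, the resisting moment is provided by the undrained shear strength acting along the arc:
Arc length L_a = R·θ = 14.0·(61.4°·π/180) = 14.0·1.0716 = 15.00 m
M_R = c_u·L_a·R = 44·15.00·14.0 = 9241.8 kN·m/m
M_D = W·d = 1001·6.63 = 6636.6 kN·m/m
FS = M_R / M_D = 9241.8 / 6636.6 = 1.393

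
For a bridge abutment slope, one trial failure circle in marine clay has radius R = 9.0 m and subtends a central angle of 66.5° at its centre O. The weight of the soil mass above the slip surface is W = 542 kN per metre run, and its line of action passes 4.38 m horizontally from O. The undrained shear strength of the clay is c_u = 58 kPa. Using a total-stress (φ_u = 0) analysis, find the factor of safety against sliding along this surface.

FS = 2.30

Taking moments about the centre O, the resisting moment is provided by the undrained shear strength acting along the arc:
Arc length L_a = R·θ = 9.0·(66.5°·π/180) = 9.0·1.1606 = 10.45 m
M_R = c_u·L_a·R = 58·10.45·9.0 = 5452.7 kN·m/m
M_D = W·d = 542·4.38 = 2374.0 kN·m/m
FS = M_R / M_D = 5452.7 / 2374.0 = 2.297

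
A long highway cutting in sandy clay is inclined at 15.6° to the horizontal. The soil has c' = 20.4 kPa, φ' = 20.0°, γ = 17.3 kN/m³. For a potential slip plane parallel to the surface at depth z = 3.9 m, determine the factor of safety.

For an infinite slope with a slip plane parallel to the surface (no pore pressure): FS = [c' + γz cos²β tanφ'] / [γz sinβ cosβ].
γz = 17.3·3.9 = 67.47 kN/m²
Numerator = 20.4 + 67.47·cos²15.6°·tan20.0° = 20.4 + 67.47·0.9277·0.3640 = 43.181 kPa
Denominator = 67.47·sin15.6°·cos15.6° = 67.47·0.2689·0.9632 = 17.476 kPa
FS = 43.181 / 17.476 = 2.471

FS = 2.47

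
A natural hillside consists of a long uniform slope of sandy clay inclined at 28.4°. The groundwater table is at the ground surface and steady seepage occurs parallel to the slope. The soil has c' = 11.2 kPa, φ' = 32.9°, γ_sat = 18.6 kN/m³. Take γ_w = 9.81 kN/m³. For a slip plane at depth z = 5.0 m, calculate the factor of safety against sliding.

With seepage parallel to the slope and the water table at the surface, the effective normal stress on the slip plane uses the buoyant unit weight γ' = γ_sat − γ_w while the driving shear stress uses γ_sat:
FS = [c' + γ' z cos²β tanφ'] / [γ_sat z sinβ cosβ]
γ' = 18.6 − 9.81 = 8.79 kN/m³
Numerator = 11.2 + 8.79·5.0·cos²28.4°·tan32.9° = 11.2 + 8.79·5.0·0.7738·0.6469 = 33.201 kPa
Denominator = 18.6·5.0·sin28.4°·cos28.4° = 18.6·5.0·0.4756·0.8796 = 38.910 kPa
FS = 33.201 / 38.910 = 0.853

FS = 0.85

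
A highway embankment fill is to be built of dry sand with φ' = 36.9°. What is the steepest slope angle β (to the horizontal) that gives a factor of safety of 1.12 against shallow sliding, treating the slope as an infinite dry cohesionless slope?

β = 33.8°

For an infinite dry cohesionless slope FS = tanφ'/tanβ, so tanβ = tanφ' / FS.
tanβ = tan36.9° / 1.12 = 0.7508 / 1.12 = 0.6704
β = arctan(0.6704) = 33.84°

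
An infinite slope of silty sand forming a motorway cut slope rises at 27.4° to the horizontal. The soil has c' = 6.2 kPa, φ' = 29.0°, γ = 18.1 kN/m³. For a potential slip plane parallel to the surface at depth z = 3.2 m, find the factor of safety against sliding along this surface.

FS = 1.33

For an infinite slope with a slip plane parallel to the surface (no pore pressure): FS = [c' + γz cos²β tanφ'] / [γz sinβ cosβ].
γz = 18.1·3.2 = 57.92 kN/m²
Numerator = 6.2 + 57.92·cos²27.4°·tan29.0° = 6.2 + 57.92·0.7882·0.5543 = 31.506 kPa
Denominator = 57.92·sin27.4°·cos27.4° = 57.92·0.4602·0.8878 = 23.665 kPa
FS = 31.506 / 23.665 = 1.331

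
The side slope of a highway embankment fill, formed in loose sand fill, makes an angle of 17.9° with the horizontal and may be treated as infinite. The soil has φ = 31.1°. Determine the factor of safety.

For a dry cohesionless infinite slope the factor of safety is FS = tanφ / tanβ.
FS = tan31.1° / tan17.9° = 0.6032 / 0.3230 = 1.868

FS = 1.87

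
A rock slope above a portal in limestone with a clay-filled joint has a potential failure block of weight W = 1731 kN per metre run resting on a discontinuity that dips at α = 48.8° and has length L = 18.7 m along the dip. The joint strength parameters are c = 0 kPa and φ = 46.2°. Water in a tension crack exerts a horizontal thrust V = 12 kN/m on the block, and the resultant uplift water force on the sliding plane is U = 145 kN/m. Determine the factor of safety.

FS = 0.78

Resolving the block weight along and normal to the plane and applying the Mohr–Coulomb strength on the joint:
N' = W cosα − U − V sinα = 1731·cos48.8° − 145 − 12·sin48.8° = 986.2 kN/m
Driving force T = W sinα + V cosα = 1731·sin48.8° + 12·cos48.8° = 1310.3 kN/m
Resisting force R = c·L + N'·tanφ = 0·18.7 + 986.2·tan46.2° = 0.0 + 1028.4 = 1028.4 kN/m
FS = R / T = 1028.4 / 1310.3 = 0.785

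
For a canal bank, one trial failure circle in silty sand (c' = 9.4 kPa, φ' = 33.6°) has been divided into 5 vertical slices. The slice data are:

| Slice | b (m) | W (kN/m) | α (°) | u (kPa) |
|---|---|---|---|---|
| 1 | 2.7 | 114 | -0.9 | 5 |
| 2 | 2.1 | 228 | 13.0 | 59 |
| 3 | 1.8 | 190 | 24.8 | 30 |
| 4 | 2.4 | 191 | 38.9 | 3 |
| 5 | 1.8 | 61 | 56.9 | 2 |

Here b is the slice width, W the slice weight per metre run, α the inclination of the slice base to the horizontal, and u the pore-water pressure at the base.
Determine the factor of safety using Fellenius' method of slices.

FS = 1.46

Ordinary method of slices: FS = Σ[c'·Δl_i + (W_i cosα_i − u_i·Δl_i)·tanφ'] / Σ W_i sinα_i, with Δl_i = b_i / cosα_i.
Slice 1: Δl = 2.7/cos(-0.9°) = 2.700 m; N'_1 = 114·cos(-0.9°) − 5·2.700 = 100.5; c'Δl = 25.38; W sinα = -1.8
Slice 2: Δl = 2.1/cos13.0° = 2.155 m; N'_2 = 228·cos13.0° − 59·2.155 = 95.0; c'Δl = 20.26; W sinα = 51.3
Slice 3: Δl = 1.8/cos24.8° = 1.983 m; N'_3 = 190·cos24.8° − 30·1.983 = 113.0; c'Δl = 18.64; W sinα = 79.7
Slice 4: Δl = 2.4/cos38.9° = 3.084 m; N'_4 = 191·cos38.9° − 3·3.084 = 139.4; c'Δl = 28.99; W sinα = 119.9
Slice 5: Δl = 1.8/cos56.9° = 3.296 m; N'_5 = 61·cos56.9° − 2·3.296 = 26.7; c'Δl = 30.98; W sinα = 51.1
Σc'Δl = 124.3 kN/m; ΣN' = 474.6 kN/m; ΣW sinα = 300.2 kN/m
Resisting = 124.3 + 474.6·tan33.6° = 124.3 + 315.3 = 439.6 kN/m
FS = 439.6 / 300.2 = 1.464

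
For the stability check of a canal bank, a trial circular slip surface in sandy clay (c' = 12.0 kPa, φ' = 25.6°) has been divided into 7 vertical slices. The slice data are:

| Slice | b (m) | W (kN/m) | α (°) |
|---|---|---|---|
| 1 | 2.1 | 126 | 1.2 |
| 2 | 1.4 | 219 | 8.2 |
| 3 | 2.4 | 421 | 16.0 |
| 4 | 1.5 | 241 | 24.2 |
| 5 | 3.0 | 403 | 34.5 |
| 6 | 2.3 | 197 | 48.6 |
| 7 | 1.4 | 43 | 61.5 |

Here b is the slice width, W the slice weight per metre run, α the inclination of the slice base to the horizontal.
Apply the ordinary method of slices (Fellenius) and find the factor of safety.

FS = 1.37

Ordinary method of slices: FS = Σ[c'·Δl_i + (W_i cosα_i)·tanφ'] / Σ W_i sinα_i, with Δl_i = b_i / cosα_i.
Slice 1: Δl = 2.1/cos1.2° = 2.100 m; N'_1 = 126·cos1.2° = 126.0; c'Δl = 25.21; W sinα = 2.6
Slice 2: Δl = 1.4/cos8.2° = 1.414 m; N'_2 = 219·cos8.2° = 216.8; c'Δl = 16.97; W sinα = 31.2
Slice 3: Δl = 2.4/cos16.0° = 2.497 m; N'_3 = 421·cos16.0° = 404.7; c'Δl = 29.96; W sinα = 116.0
Slice 4: Δl = 1.5/cos24.2° = 1.645 m; N'_4 = 241·cos24.2° = 219.8; c'Δl = 19.73; W sinα = 98.8
Slice 5: Δl = 3.0/cos34.5° = 3.640 m; N'_5 = 403·cos34.5° = 332.1; c'Δl = 43.68; W sinα = 228.3
Slice 6: Δl = 2.3/cos48.6° = 3.478 m; N'_6 = 197·cos48.6° = 130.3; c'Δl = 41.74; W sinα = 147.8
Slice 7: Δl = 1.4/cos61.5° = 2.934 m; N'_7 = 43·cos61.5° = 20.5; c'Δl = 35.21; W sinα = 37.8
Σc'Δl = 212.5 kN/m; ΣN' = 1450.2 kN/m; ΣW sinα = 662.5 kN/m
Resisting = 212.5 + 1450.2·tan25.6° = 212.5 + 694.8 = 907.3 kN/m
FS = 907.3 / 662.5 = 1.369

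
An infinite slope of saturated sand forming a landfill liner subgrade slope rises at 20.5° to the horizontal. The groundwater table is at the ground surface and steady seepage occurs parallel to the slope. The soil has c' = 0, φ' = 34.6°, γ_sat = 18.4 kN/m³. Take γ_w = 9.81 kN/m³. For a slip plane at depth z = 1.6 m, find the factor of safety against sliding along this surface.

With seepage parallel to the slope and the water table at the surface, the effective normal stress on the slip plane uses the buoyant unit weight γ' = γ_sat − γ_w while the driving shear stress uses γ_sat:
FS = [c' + γ' z cos²β tanφ'] / [γ_sat z sinβ cosβ]
(For c' = 0 this reduces to FS = (γ'/γ_sat)·tanφ'/tanβ.)
γ' = 18.4 − 9.81 = 8.59 kN/m³
Numerator = 0.0 + 8.59·1.6·cos²20.5°·tan34.6° = 0.0 + 8.59·1.6·0.8774·0.6899 = 8.319 kPa
Denominator = 18.4·1.6·sin20.5°·cos20.5° = 18.4·1.6·0.3502·0.9367 = 9.657 kPa
FS = 8.319 / 9.657 = 0.861

FS = 0.86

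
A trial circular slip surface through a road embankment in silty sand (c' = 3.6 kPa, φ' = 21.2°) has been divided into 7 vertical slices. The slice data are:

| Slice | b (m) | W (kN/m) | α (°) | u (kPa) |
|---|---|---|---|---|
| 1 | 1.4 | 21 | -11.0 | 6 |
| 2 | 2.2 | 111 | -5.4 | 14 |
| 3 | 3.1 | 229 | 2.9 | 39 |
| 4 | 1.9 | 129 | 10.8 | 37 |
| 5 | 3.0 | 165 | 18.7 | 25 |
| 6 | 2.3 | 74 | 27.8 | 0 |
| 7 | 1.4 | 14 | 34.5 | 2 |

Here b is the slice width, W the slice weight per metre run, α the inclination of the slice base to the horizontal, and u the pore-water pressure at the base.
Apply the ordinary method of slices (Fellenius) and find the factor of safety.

FS = 1.85

Ordinary method of slices: FS = Σ[c'·Δl_i + (W_i cosα_i − u_i·Δl_i)·tanφ'] / Σ W_i sinα_i, with Δl_i = b_i / cosα_i.
Slice 1: Δl = 1.4/cos(-11.0°) = 1.426 m; N'_1 = 21·cos(-11.0°) − 6·1.426 = 12.1; c'Δl = 5.13; W sinα = -4.0
Slice 2: Δl = 2.2/cos(-5.4°) = 2.210 m; N'_2 = 111·cos(-5.4°) − 14·2.210 = 79.6; c'Δl = 7.96; W sinα = -10.4
Slice 3: Δl = 3.1/cos2.9° = 3.104 m; N'_3 = 229·cos2.9° − 39·3.104 = 107.7; c'Δl = 11.17; W sinα = 11.6
Slice 4: Δl = 1.9/cos10.8° = 1.934 m; N'_4 = 129·cos10.8° − 37·1.934 = 55.1; c'Δl = 6.96; W sinα = 24.2
Slice 5: Δl = 3.0/cos18.7° = 3.167 m; N'_5 = 165·cos18.7° − 25·3.167 = 77.1; c'Δl = 11.40; W sinα = 52.9
Slice 6: Δl = 2.3/cos27.8° = 2.600 m; N'_6 = 74·cos27.8° − 0·2.600 = 65.5; c'Δl = 9.36; W sinα = 34.5
Slice 7: Δl = 1.4/cos34.5° = 1.699 m; N'_7 = 14·cos34.5° − 2·1.699 = 8.1; c'Δl = 6.12; W sinα = 7.9
Σc'Δl = 58.1 kN/m; ΣN' = 405.1 kN/m; ΣW sinα = 116.6 kN/m
Resisting = 58.1 + 405.1·tan21.2° = 58.1 + 157.1 = 215.2 kN/m
FS = 215.2 / 116.6 = 1.845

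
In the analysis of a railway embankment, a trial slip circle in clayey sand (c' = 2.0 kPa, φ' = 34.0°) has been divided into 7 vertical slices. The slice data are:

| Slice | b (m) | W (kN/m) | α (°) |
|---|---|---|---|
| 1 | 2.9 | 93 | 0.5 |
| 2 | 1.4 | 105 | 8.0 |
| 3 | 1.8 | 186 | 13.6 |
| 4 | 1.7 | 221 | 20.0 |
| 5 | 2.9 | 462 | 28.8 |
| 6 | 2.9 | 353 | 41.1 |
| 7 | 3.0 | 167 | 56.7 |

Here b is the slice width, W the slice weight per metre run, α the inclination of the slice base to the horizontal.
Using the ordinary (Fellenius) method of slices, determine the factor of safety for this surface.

Ordinary method of slices: FS = Σ[c'·Δl_i + (W_i cosα_i)·tanφ'] / Σ W_i sinα_i, with Δl_i = b_i / cosα_i.
Slice 1: Δl = 2.9/cos0.5° = 2.900 m; N'_1 = 93·cos0.5° = 93.0; c'Δl = 5.80; W sinα = 0.8
Slice 2: Δl = 1.4/cos8.0° = 1.414 m; N'_2 = 105·cos8.0° = 104.0; c'Δl = 2.83; W sinα = 14.6
Slice 3: Δl = 1.8/cos13.6° = 1.852 m; N'_3 = 186·cos13.6° = 180.8; c'Δl = 3.70; W sinα = 43.7
Slice 4: Δl = 1.7/cos20.0° = 1.809 m; N'_4 = 221·cos20.0° = 207.7; c'Δl = 3.62; W sinα = 75.6
Slice 5: Δl = 2.9/cos28.8° = 3.309 m; N'_5 = 462·cos28.8° = 404.9; c'Δl = 6.62; W sinα = 222.6
Slice 6: Δl = 2.9/cos41.1° = 3.848 m; N'_6 = 353·cos41.1° = 266.0; c'Δl = 7.70; W sinα = 232.1
Slice 7: Δl = 3.0/cos56.7° = 5.464 m; N'_7 = 167·cos56.7° = 91.7; c'Δl = 10.93; W sinα = 139.6
Σc'Δl = 41.2 kN/m; ΣN' = 1348.0 kN/m; ΣW sinα = 729.0 kN/m
Resisting = 41.2 + 1348.0·tan34.0° = 41.2 + 909.2 = 950.4 kN/m
FS = 950.4 / 729.0 = 1.304

FS = 1.30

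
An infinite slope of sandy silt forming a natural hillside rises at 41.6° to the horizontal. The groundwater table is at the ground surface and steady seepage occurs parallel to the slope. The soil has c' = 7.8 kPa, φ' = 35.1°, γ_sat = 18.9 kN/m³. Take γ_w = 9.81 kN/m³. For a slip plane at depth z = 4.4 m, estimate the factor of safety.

With seepage parallel to the slope and the water table at the surface, the effective normal stress on the slip plane uses the buoyant unit weight γ' = γ_sat − γ_w while the driving shear stress uses γ_sat:
FS = [c' + γ' z cos²β tanφ'] / [γ_sat z sinβ cosβ]
γ' = 18.9 − 9.81 = 9.09 kN/m³
Numerator = 7.8 + 9.09·4.4·cos²41.6°·tan35.1° = 7.8 + 9.09·4.4·0.5592·0.7028 = 23.519 kPa
Denominator = 18.9·4.4·sin41.6°·cos41.6° = 18.9·4.4·0.6639·0.7478 = 41.288 kPa
FS = 23.519 / 41.288 = 0.570

FS = 0.57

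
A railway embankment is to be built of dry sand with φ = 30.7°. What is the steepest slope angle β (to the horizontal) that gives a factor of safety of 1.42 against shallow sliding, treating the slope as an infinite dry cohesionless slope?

For an infinite dry cohesionless slope FS = tanφ/tanβ, so tanβ = tanφ / FS.
tanβ = tan30.7° / 1.42 = 0.5938 / 1.42 = 0.4181
β = arctan(0.4181) = 22.69°

β = 22.7°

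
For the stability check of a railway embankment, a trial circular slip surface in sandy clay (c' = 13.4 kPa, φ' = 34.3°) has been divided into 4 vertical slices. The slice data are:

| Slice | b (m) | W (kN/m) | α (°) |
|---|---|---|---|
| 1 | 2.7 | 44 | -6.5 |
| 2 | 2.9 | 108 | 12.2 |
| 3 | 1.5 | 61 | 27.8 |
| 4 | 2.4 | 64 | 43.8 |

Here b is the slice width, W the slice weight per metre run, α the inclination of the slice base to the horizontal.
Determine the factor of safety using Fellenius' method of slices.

Ordinary method of slices: FS = Σ[c'·Δl_i + (W_i cosα_i)·tanφ'] / Σ W_i sinα_i, with Δl_i = b_i / cosα_i.
Slice 1: Δl = 2.7/cos(-6.5°) = 2.717 m; N'_1 = 44·cos(-6.5°) = 43.7; c'Δl = 36.41; W sinα = -5.0
Slice 2: Δl = 2.9/cos12.2° = 2.967 m; N'_2 = 108·cos12.2° = 105.6; c'Δl = 39.76; W sinα = 22.8
Slice 3: Δl = 1.5/cos27.8° = 1.696 m; N'_3 = 61·cos27.8° = 54.0; c'Δl = 22.72; W sinα = 28.4
Slice 4: Δl = 2.4/cos43.8° = 3.325 m; N'_4 = 64·cos43.8° = 46.2; c'Δl = 44.56; W sinα = 44.3
Σc'Δl = 143.5 kN/m; ΣN' = 249.4 kN/m; ΣW sinα = 90.6 kN/m
Resisting = 143.5 + 249.4·tan34.3° = 143.5 + 170.1 = 313.6 kN/m
FS = 313.6 / 90.6 = 3.462

FS = 3.46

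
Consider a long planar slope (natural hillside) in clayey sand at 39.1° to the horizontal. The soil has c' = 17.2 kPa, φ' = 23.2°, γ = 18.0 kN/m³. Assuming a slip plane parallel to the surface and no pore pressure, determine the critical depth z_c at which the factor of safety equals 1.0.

z_c = 4.13 m

Setting FS = 1.00 in FS = [c' + γz cos²β tanφ'] / [γz sinβ cosβ] and solving for z:
z = c' / [γ cosβ (FS·sinβ − cosβ·tanφ')]
  = 17.2 / [18.0·cos39.1°·(1.00·sin39.1° − cos39.1°·tan23.2°)]
  = 17.2 / [18.0·0.7760·(1.00·0.6307 − 0.7760·0.4286)]
  = 17.2 / 4.1636 = 4.131 m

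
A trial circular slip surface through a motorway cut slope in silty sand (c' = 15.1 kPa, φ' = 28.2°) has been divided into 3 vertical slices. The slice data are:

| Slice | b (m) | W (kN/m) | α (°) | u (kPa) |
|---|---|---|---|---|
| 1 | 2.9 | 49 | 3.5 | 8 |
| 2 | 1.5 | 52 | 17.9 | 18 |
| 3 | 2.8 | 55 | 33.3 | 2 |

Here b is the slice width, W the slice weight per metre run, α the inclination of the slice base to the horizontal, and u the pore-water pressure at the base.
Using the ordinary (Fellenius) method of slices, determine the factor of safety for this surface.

FS = 3.34

Ordinary method of slices: FS = Σ[c'·Δl_i + (W_i cosα_i − u_i·Δl_i)·tanφ'] / Σ W_i sinα_i, with Δl_i = b_i / cosα_i.
Slice 1: Δl = 2.9/cos3.5° = 2.905 m; N'_1 = 49·cos3.5° − 8·2.905 = 25.7; c'Δl = 43.87; W sinα = 3.0
Slice 2: Δl = 1.5/cos17.9° = 1.576 m; N'_2 = 52·cos17.9° − 18·1.576 = 21.1; c'Δl = 23.80; W sinα = 16.0
Slice 3: Δl = 2.8/cos33.3° = 3.350 m; N'_3 = 55·cos33.3° − 2·3.350 = 39.3; c'Δl = 50.59; W sinα = 30.2
Σc'Δl = 118.3 kN/m; ΣN' = 86.0 kN/m; ΣW sinα = 49.2 kN/m
Resisting = 118.3 + 86.0·tan28.2° = 118.3 + 46.1 = 164.4 kN/m
FS = 164.4 / 49.2 = 3.343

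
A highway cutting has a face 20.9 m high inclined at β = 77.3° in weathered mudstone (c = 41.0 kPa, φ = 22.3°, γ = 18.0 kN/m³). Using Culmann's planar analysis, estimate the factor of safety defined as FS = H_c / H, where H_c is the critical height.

H_c = (4c/γ) · sinβ cosφ / [1 − cos(β − φ)]
    = (4·41.0/18.0) · sin77.3°·cos22.3° / [1 − cos55.0°]
    = 9.111 · 0.9026 / 0.4264 = 19.28 m
FS = H_c / H = 19.28 / 20.9 = 0.923

FS = 0.92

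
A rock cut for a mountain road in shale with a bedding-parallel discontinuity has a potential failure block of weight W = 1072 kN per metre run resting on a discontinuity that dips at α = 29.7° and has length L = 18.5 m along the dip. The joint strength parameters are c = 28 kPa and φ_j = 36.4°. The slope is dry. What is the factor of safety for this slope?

FS = 2.27

Resolving the block weight along and normal to the plane and applying the Mohr–Coulomb strength on the joint:
N' = W cosα = 1072·cos29.7° = 931.2 kN/m
Driving force T = W sinα = 1072·sin29.7° = 531.1 kN/m
Resisting force R = c·L + N'·tanφ_j = 28·18.5 + 931.2·tan36.4° = 518.0 + 686.5 = 1204.5 kN/m
FS = R / T = 1204.5 / 531.1 = 2.268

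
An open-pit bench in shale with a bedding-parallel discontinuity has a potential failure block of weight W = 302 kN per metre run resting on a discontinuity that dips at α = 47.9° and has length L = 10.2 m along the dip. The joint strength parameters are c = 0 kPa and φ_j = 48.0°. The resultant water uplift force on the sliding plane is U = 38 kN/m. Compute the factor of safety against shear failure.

FS = 0.82

Resolving the block weight along and normal to the plane and applying the Mohr–Coulomb strength on the joint:
N' = W cosα − U = 302·cos47.9° − 38 = 164.5 kN/m
Driving force T = W sinα = 302·sin47.9° = 224.1 kN/m
Resisting force R = c·L + N'·tanφ_j = 0·10.2 + 164.5·tan48.0° = 0.0 + 182.7 = 182.7 kN/m
FS = R / T = 182.7 / 224.1 = 0.815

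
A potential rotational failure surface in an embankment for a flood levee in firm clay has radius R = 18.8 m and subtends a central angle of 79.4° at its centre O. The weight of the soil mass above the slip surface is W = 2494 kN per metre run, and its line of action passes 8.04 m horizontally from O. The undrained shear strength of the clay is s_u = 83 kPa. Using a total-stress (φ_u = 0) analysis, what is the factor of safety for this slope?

Taking moments about the centre O, the resisting moment is provided by the undrained shear strength acting along the arc:
Arc length L_a = R·θ = 18.8·(79.4°·π/180) = 18.8·1.3858 = 26.05 m
M_R = s_u·L_a·R = 83·26.05·18.8 = 40652.9 kN·m/m
M_D = W·d = 2494·8.04 = 20051.8 kN·m/m
FS = M_R / M_D = 40652.9 / 20051.8 = 2.027

FS = 2.03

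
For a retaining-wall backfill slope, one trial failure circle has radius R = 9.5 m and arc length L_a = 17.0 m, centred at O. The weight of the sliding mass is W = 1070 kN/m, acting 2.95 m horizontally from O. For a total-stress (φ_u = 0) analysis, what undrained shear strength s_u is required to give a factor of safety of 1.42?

FS = s_u·L_a·R / (W·d), so s_u = FS·W·d / (L_a·R).
s_u = 1.42·1070·2.95 / (17.00·9.5) = 4482.2 / 161.50 = 27.75 kPa

s_u = 27.8 kPa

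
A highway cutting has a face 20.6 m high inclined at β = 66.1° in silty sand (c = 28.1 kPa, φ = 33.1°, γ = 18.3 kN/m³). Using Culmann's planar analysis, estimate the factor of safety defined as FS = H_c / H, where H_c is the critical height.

H_c = (4c/γ) · sinβ cosφ / [1 − cos(β − φ)]
    = (4·28.1/18.3) · sin66.1°·cos33.1° / [1 − cos33.0°]
    = 6.142 · 0.7659 / 0.1613 = 29.16 m
FS = H_c / H = 29.16 / 20.6 = 1.415

FS = 1.42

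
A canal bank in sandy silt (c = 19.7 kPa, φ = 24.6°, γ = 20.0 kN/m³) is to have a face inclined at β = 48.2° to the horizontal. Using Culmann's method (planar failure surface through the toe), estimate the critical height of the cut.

Culmann's analysis gives the critical failure plane at α_cr = (β + φ)/2 = (48.2 + 24.6)/2 = 36.4°, and the critical height
H_c = (4c/γ) · sinβ cosφ / [1 − cos(β − φ)]
    = (4·19.7/20.0) · sin48.2°·cos24.6° / [1 − cos(23.6°)]
    = 3.940 · 0.7455·0.9092 / [1 − 0.9164]
    = 3.940 · 0.6778 / 0.0836
    = 31.93 m

H_c = 31.93 m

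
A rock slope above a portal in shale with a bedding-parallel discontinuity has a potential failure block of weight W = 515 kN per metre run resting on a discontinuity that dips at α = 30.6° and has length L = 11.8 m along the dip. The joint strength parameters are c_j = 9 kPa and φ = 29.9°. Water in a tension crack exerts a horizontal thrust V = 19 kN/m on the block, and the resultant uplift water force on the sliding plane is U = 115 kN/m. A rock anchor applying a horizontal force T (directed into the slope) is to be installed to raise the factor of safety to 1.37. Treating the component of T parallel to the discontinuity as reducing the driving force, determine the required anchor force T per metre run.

T = 63 kN/m

Resolving forces along and normal to the sliding plane, with the horizontal anchor force T adding T·sinα to the effective normal force and T·cosα acting up the plane against the driving force:
FS = [c_jL + (W cosα − U − V sinα + T sinα) tanφ] / [W sinα + V cosα − T cosα]
Without the anchor: N' = 318.6 kN/m, driving T_d = 278.5 kN/m, resisting R = 9·11.8 + 318.6·tan29.9° = 289.4 kN/m, FS = 1.04.
Setting FS = 1.37 and solving for T:
1.37·(278.5 − T cos30.6°) = 289.4 + T sin30.6°·tan29.9°
T·(sin30.6°·tan29.9° + 1.37·cos30.6°) = 1.37·278.5 − 289.4
T·(0.5090·0.5750 + 1.37·0.8607) = 381.6 − 289.4 = 92.2
T·1.4719 = 92.2
T = 62.6 kN/m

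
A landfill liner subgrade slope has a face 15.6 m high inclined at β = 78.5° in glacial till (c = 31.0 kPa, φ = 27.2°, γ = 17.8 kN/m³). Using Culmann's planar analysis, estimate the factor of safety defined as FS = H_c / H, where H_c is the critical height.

H_c = (4c/γ) · sinβ cosφ / [1 − cos(β − φ)]
    = (4·31.0/17.8) · sin78.5°·cos27.2° / [1 − cos51.3°]
    = 6.966 · 0.8716 / 0.3748 = 16.20 m
FS = H_c / H = 16.20 / 15.6 = 1.039

FS = 1.04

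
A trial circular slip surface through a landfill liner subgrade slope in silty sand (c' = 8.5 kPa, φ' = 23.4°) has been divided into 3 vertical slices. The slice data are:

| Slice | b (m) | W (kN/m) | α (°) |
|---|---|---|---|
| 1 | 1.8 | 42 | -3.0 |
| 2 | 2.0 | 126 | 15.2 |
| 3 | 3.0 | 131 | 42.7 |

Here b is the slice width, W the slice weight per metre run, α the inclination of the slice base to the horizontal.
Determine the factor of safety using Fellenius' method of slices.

Ordinary method of slices: FS = Σ[c'·Δl_i + (W_i cosα_i)·tanφ'] / Σ W_i sinα_i, with Δl_i = b_i / cosα_i.
Slice 1: Δl = 1.8/cos(-3.0°) = 1.802 m; N'_1 = 42·cos(-3.0°) = 41.9; c'Δl = 15.32; W sinα = -2.2
Slice 2: Δl = 2.0/cos15.2° = 2.073 m; N'_2 = 126·cos15.2° = 121.6; c'Δl = 17.62; W sinα = 33.0
Slice 3: Δl = 3.0/cos42.7° = 4.082 m; N'_3 = 131·cos42.7° = 96.3; c'Δl = 34.70; W sinα = 88.8
Σc'Δl = 67.6 kN/m; ΣN' = 259.8 kN/m; ΣW sinα = 119.7 kN/m
Resisting = 67.6 + 259.8·tan23.4° = 67.6 + 112.4 = 180.1 kN/m
FS = 180.1 / 119.7 = 1.505

FS = 1.50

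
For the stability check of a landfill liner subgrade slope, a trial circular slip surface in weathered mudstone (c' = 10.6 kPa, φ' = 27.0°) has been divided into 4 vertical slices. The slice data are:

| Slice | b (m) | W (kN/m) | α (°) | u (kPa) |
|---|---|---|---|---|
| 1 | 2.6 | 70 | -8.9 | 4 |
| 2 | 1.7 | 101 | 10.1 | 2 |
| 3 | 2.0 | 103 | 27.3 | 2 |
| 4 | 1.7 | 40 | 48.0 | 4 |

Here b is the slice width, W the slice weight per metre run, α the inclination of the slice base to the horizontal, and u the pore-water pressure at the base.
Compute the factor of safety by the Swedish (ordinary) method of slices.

Ordinary method of slices: FS = Σ[c'·Δl_i + (W_i cosα_i − u_i·Δl_i)·tanφ'] / Σ W_i sinα_i, with Δl_i = b_i / cosα_i.
Slice 1: Δl = 2.6/cos(-8.9°) = 2.632 m; N'_1 = 70·cos(-8.9°) − 4·2.632 = 58.6; c'Δl = 27.90; W sinα = -10.8
Slice 2: Δl = 1.7/cos10.1° = 1.727 m; N'_2 = 101·cos10.1° − 2·1.727 = 96.0; c'Δl = 18.30; W sinα = 17.7
Slice 3: Δl = 2.0/cos27.3° = 2.251 m; N'_3 = 103·cos27.3° − 2·2.251 = 87.0; c'Δl = 23.86; W sinα = 47.2
Slice 4: Δl = 1.7/cos48.0° = 2.541 m; N'_4 = 40·cos48.0° − 4·2.541 = 16.6; c'Δl = 26.93; W sinα = 29.7
Σc'Δl = 97.0 kN/m; ΣN' = 258.2 kN/m; ΣW sinα = 83.8 kN/m
Resisting = 97.0 + 258.2·tan27.0° = 97.0 + 131.6 = 228.6 kN/m
FS = 228.6 / 83.8 = 2.726

FS = 2.73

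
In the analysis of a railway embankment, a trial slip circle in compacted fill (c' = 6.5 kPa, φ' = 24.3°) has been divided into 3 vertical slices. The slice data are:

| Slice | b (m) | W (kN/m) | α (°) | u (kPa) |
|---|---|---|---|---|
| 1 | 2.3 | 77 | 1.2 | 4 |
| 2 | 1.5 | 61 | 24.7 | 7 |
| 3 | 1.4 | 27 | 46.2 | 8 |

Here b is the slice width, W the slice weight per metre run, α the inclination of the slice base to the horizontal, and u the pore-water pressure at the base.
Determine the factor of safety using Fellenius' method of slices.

Ordinary method of slices: FS = Σ[c'·Δl_i + (W_i cosα_i − u_i·Δl_i)·tanφ'] / Σ W_i sinα_i, with Δl_i = b_i / cosα_i.
Slice 1: Δl = 2.3/cos1.2° = 2.301 m; N'_1 = 77·cos1.2° − 4·2.301 = 67.8; c'Δl = 14.95; W sinα = 1.6
Slice 2: Δl = 1.5/cos24.7° = 1.651 m; N'_2 = 61·cos24.7° − 7·1.651 = 43.9; c'Δl = 10.73; W sinα = 25.5
Slice 3: Δl = 1.4/cos46.2° = 2.023 m; N'_3 = 27·cos46.2° − 8·2.023 = 2.5; c'Δl = 13.15; W sinα = 19.5
Σc'Δl = 38.8 kN/m; ΣN' = 114.1 kN/m; ΣW sinα = 46.6 kN/m
Resisting = 38.8 + 114.1·tan24.3° = 38.8 + 51.5 = 90.4 kN/m
FS = 90.4 / 46.6 = 1.940

FS = 1.94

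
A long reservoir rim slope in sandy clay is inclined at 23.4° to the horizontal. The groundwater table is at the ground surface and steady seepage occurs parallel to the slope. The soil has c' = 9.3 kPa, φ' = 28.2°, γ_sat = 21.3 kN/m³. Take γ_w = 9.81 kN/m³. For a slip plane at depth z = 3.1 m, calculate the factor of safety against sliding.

With seepage parallel to the slope and the water table at the surface, the effective normal stress on the slip plane uses the buoyant unit weight γ' = γ_sat − γ_w while the driving shear stress uses γ_sat:
FS = [c' + γ' z cos²β tanφ'] / [γ_sat z sinβ cosβ]
γ' = 21.3 − 9.81 = 11.49 kN/m³
Numerator = 9.3 + 11.49·3.1·cos²23.4°·tan28.2° = 9.3 + 11.49·3.1·0.8423·0.5362 = 25.386 kPa
Denominator = 21.3·3.1·sin23.4°·cos23.4° = 21.3·3.1·0.3971·0.9178 = 24.067 kPa
FS = 25.386 / 24.067 = 1.055

FS = 1.05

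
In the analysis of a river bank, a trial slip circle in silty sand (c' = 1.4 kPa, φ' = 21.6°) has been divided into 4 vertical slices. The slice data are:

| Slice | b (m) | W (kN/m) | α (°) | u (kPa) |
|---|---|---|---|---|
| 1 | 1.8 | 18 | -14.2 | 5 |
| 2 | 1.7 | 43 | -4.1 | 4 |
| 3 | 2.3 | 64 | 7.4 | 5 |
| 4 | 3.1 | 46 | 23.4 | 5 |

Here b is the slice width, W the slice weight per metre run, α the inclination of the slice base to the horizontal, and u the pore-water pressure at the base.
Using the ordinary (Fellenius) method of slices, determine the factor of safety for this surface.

FS = 3.21

Ordinary method of slices: FS = Σ[c'·Δl_i + (W_i cosα_i − u_i·Δl_i)·tanφ'] / Σ W_i sinα_i, with Δl_i = b_i / cosα_i.
Slice 1: Δl = 1.8/cos(-14.2°) = 1.857 m; N'_1 = 18·cos(-14.2°) − 5·1.857 = 8.2; c'Δl = 2.60; W sinα = -4.4
Slice 2: Δl = 1.7/cos(-4.1°) = 1.704 m; N'_2 = 43·cos(-4.1°) − 4·1.704 = 36.1; c'Δl = 2.39; W sinα = -3.1
Slice 3: Δl = 2.3/cos7.4° = 2.319 m; N'_3 = 64·cos7.4° − 5·2.319 = 51.9; c'Δl = 3.25; W sinα = 8.2
Slice 4: Δl = 3.1/cos23.4° = 3.378 m; N'_4 = 46·cos23.4° − 5·3.378 = 25.3; c'Δl = 4.73; W sinα = 18.3
Σc'Δl = 13.0 kN/m; ΣN' = 121.4 kN/m; ΣW sinα = 19.0 kN/m
Resisting = 13.0 + 121.4·tan21.6° = 13.0 + 48.1 = 61.0 kN/m
FS = 61.0 / 19.0 = 3.209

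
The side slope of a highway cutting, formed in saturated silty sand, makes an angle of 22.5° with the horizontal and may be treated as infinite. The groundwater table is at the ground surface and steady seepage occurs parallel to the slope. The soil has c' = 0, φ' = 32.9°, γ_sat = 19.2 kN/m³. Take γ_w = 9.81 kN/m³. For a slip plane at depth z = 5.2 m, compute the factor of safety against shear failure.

With seepage parallel to the slope and the water table at the surface, the effective normal stress on the slip plane uses the buoyant unit weight γ' = γ_sat − γ_w while the driving shear stress uses γ_sat:
FS = [c' + γ' z cos²β tanφ'] / [γ_sat z sinβ cosβ]
(For c' = 0 this reduces to FS = (γ'/γ_sat)·tanφ'/tanβ.)
γ' = 19.2 − 9.81 = 9.39 kN/m³
Numerator = 0.0 + 9.39·5.2·cos²22.5°·tan32.9° = 0.0 + 9.39·5.2·0.8536·0.6469 = 26.962 kPa
Denominator = 19.2·5.2·sin22.5°·cos22.5° = 19.2·5.2·0.3827·0.9239 = 35.299 kPa
FS = 26.962 / 35.299 = 0.764

FS = 0.76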